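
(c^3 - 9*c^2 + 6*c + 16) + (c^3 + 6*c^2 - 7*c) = 2*c^3 - 3*c^2 - c + 16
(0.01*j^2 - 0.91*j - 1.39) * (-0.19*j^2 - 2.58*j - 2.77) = -0.0019*j^4 + 0.1471*j^3 + 2.5842*j^2 + 6.1069*j + 3.8503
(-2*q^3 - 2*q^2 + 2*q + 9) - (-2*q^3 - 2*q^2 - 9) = 2*q + 18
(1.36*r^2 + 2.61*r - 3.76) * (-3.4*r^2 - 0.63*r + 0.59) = -4.624*r^4 - 9.7308*r^3 + 11.9421*r^2 + 3.9087*r - 2.2184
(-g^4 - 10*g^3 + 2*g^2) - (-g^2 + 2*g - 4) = -g^4 - 10*g^3 + 3*g^2 - 2*g + 4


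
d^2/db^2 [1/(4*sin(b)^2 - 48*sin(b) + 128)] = (-sin(b)^4 + 9*sin(b)^3 - 5*sin(b)^2/2 - 114*sin(b) + 56)/(sin(b)^2 - 12*sin(b) + 32)^3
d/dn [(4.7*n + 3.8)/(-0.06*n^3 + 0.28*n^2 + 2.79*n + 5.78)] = (0.564*n^3 - 0.632*n^2 - 2.128*n + 16.564)/(0.0036*n^6 - 0.0336*n^5 - 0.2564*n^4 + 0.8688*n^3 + 11.0209*n^2 + 32.2524*n + 33.4084)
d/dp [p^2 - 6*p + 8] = 2*p - 6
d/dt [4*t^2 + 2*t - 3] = 8*t + 2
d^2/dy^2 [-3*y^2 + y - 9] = -6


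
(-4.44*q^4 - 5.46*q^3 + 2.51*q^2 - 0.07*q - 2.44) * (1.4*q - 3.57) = -6.216*q^5 + 8.2068*q^4 + 23.0062*q^3 - 9.0587*q^2 - 3.1661*q + 8.7108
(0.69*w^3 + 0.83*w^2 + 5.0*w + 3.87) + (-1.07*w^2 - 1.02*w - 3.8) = 0.69*w^3 - 0.24*w^2 + 3.98*w + 0.0700000000000003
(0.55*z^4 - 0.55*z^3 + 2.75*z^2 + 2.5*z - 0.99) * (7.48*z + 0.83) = 4.114*z^5 - 3.6575*z^4 + 20.1135*z^3 + 20.9825*z^2 - 5.3302*z - 0.8217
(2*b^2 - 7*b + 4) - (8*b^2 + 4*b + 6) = -6*b^2 - 11*b - 2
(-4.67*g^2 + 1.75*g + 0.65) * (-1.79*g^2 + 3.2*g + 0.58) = 8.3593*g^4 - 18.0765*g^3 + 1.7279*g^2 + 3.095*g + 0.377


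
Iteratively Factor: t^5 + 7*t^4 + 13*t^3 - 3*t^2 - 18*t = (t + 3)*(t^4 + 4*t^3 + t^2 - 6*t) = (t + 2)*(t + 3)*(t^3 + 2*t^2 - 3*t) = t*(t + 2)*(t + 3)*(t^2 + 2*t - 3) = t*(t + 2)*(t + 3)^2*(t - 1)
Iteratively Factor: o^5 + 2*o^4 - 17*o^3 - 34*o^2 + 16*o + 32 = (o + 1)*(o^4 + o^3 - 18*o^2 - 16*o + 32) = (o - 4)*(o + 1)*(o^3 + 5*o^2 + 2*o - 8) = (o - 4)*(o + 1)*(o + 4)*(o^2 + o - 2) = (o - 4)*(o - 1)*(o + 1)*(o + 4)*(o + 2)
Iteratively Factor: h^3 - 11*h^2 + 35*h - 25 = (h - 1)*(h^2 - 10*h + 25) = (h - 5)*(h - 1)*(h - 5)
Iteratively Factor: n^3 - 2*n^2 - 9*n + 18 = (n + 3)*(n^2 - 5*n + 6) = (n - 2)*(n + 3)*(n - 3)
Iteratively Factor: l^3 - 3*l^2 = (l)*(l^2 - 3*l) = l*(l - 3)*(l)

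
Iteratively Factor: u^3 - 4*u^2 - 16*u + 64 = (u - 4)*(u^2 - 16) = (u - 4)^2*(u + 4)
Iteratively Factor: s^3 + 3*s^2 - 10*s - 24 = (s - 3)*(s^2 + 6*s + 8) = (s - 3)*(s + 4)*(s + 2)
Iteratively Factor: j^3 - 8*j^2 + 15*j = (j - 3)*(j^2 - 5*j) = j*(j - 3)*(j - 5)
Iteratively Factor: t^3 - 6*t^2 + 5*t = (t)*(t^2 - 6*t + 5) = t*(t - 1)*(t - 5)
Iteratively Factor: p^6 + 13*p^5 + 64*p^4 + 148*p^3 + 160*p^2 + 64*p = (p + 1)*(p^5 + 12*p^4 + 52*p^3 + 96*p^2 + 64*p) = (p + 1)*(p + 2)*(p^4 + 10*p^3 + 32*p^2 + 32*p) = (p + 1)*(p + 2)*(p + 4)*(p^3 + 6*p^2 + 8*p) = p*(p + 1)*(p + 2)*(p + 4)*(p^2 + 6*p + 8) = p*(p + 1)*(p + 2)^2*(p + 4)*(p + 4)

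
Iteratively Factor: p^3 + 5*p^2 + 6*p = (p + 3)*(p^2 + 2*p) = (p + 2)*(p + 3)*(p)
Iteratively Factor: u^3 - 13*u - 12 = (u + 1)*(u^2 - u - 12) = (u + 1)*(u + 3)*(u - 4)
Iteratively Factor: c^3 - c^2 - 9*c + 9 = (c - 1)*(c^2 - 9) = (c - 1)*(c + 3)*(c - 3)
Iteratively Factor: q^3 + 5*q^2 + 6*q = (q + 2)*(q^2 + 3*q) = (q + 2)*(q + 3)*(q)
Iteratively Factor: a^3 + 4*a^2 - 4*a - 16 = (a - 2)*(a^2 + 6*a + 8) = (a - 2)*(a + 2)*(a + 4)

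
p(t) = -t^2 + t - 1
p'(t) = 1 - 2*t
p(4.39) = -15.88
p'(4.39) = -7.78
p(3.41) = -9.22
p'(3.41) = -5.82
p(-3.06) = -13.42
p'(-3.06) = 7.12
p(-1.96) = -6.80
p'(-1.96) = 4.92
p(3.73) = -11.18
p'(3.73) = -6.46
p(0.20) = -0.84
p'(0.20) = 0.60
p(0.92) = -0.93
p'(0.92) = -0.84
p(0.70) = -0.79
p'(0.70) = -0.40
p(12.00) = -133.00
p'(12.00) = -23.00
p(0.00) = -1.00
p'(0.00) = 1.00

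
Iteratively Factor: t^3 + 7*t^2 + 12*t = (t)*(t^2 + 7*t + 12) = t*(t + 4)*(t + 3)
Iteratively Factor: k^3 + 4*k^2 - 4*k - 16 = (k + 2)*(k^2 + 2*k - 8) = (k - 2)*(k + 2)*(k + 4)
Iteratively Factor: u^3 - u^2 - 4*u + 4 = (u + 2)*(u^2 - 3*u + 2) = (u - 2)*(u + 2)*(u - 1)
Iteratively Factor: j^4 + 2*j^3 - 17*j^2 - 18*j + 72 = (j + 3)*(j^3 - j^2 - 14*j + 24) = (j - 3)*(j + 3)*(j^2 + 2*j - 8) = (j - 3)*(j - 2)*(j + 3)*(j + 4)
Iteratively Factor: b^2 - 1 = (b + 1)*(b - 1)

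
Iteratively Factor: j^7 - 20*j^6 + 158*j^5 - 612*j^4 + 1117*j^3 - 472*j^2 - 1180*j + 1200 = (j - 2)*(j^6 - 18*j^5 + 122*j^4 - 368*j^3 + 381*j^2 + 290*j - 600) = (j - 5)*(j - 2)*(j^5 - 13*j^4 + 57*j^3 - 83*j^2 - 34*j + 120) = (j - 5)*(j - 3)*(j - 2)*(j^4 - 10*j^3 + 27*j^2 - 2*j - 40) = (j - 5)*(j - 3)*(j - 2)^2*(j^3 - 8*j^2 + 11*j + 20) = (j - 5)*(j - 3)*(j - 2)^2*(j + 1)*(j^2 - 9*j + 20) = (j - 5)*(j - 4)*(j - 3)*(j - 2)^2*(j + 1)*(j - 5)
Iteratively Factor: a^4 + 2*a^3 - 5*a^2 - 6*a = (a)*(a^3 + 2*a^2 - 5*a - 6) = a*(a + 1)*(a^2 + a - 6) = a*(a - 2)*(a + 1)*(a + 3)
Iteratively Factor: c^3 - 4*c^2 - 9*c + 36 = (c + 3)*(c^2 - 7*c + 12) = (c - 3)*(c + 3)*(c - 4)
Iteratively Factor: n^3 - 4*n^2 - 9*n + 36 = (n - 3)*(n^2 - n - 12) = (n - 4)*(n - 3)*(n + 3)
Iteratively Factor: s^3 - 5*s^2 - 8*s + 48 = (s - 4)*(s^2 - s - 12) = (s - 4)*(s + 3)*(s - 4)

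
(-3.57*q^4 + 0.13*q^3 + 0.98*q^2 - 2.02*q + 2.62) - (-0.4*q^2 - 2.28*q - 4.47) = -3.57*q^4 + 0.13*q^3 + 1.38*q^2 + 0.26*q + 7.09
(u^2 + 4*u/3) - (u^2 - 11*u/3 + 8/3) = 5*u - 8/3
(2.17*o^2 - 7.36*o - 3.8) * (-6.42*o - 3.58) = -13.9314*o^3 + 39.4826*o^2 + 50.7448*o + 13.604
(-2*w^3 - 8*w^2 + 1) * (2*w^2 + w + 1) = -4*w^5 - 18*w^4 - 10*w^3 - 6*w^2 + w + 1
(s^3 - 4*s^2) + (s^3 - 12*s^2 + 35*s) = 2*s^3 - 16*s^2 + 35*s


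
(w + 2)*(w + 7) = w^2 + 9*w + 14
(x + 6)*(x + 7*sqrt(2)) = x^2 + 6*x + 7*sqrt(2)*x + 42*sqrt(2)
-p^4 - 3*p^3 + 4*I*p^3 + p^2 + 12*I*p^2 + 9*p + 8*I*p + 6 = (p + 2)*(p - 3*I)*(I*p + 1)*(I*p + I)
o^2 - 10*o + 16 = (o - 8)*(o - 2)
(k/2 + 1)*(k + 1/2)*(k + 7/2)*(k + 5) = k^4/2 + 11*k^3/2 + 159*k^2/8 + 209*k/8 + 35/4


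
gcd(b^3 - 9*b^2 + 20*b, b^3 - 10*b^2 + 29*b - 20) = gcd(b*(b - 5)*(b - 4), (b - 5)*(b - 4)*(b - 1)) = b^2 - 9*b + 20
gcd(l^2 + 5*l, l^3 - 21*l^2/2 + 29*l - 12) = 1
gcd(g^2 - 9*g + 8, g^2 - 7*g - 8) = g - 8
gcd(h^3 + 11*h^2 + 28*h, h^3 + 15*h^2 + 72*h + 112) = h^2 + 11*h + 28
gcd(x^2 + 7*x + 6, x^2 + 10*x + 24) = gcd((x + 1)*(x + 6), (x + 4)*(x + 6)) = x + 6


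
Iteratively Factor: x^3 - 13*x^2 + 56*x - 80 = (x - 4)*(x^2 - 9*x + 20) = (x - 4)^2*(x - 5)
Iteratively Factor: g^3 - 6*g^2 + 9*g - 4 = (g - 4)*(g^2 - 2*g + 1) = (g - 4)*(g - 1)*(g - 1)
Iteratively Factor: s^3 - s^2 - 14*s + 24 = (s + 4)*(s^2 - 5*s + 6) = (s - 3)*(s + 4)*(s - 2)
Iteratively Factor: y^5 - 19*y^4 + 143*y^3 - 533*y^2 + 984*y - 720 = (y - 4)*(y^4 - 15*y^3 + 83*y^2 - 201*y + 180) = (y - 4)*(y - 3)*(y^3 - 12*y^2 + 47*y - 60) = (y - 4)^2*(y - 3)*(y^2 - 8*y + 15) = (y - 5)*(y - 4)^2*(y - 3)*(y - 3)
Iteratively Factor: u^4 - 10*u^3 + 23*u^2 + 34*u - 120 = (u - 3)*(u^3 - 7*u^2 + 2*u + 40) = (u - 5)*(u - 3)*(u^2 - 2*u - 8) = (u - 5)*(u - 3)*(u + 2)*(u - 4)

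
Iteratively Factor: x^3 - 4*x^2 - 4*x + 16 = (x + 2)*(x^2 - 6*x + 8) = (x - 2)*(x + 2)*(x - 4)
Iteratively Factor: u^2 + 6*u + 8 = (u + 2)*(u + 4)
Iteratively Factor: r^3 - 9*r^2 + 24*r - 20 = (r - 2)*(r^2 - 7*r + 10) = (r - 2)^2*(r - 5)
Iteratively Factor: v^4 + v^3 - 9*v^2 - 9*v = (v + 1)*(v^3 - 9*v) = (v - 3)*(v + 1)*(v^2 + 3*v) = v*(v - 3)*(v + 1)*(v + 3)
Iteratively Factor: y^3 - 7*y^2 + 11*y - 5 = (y - 1)*(y^2 - 6*y + 5) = (y - 5)*(y - 1)*(y - 1)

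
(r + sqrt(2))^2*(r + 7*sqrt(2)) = r^3 + 9*sqrt(2)*r^2 + 30*r + 14*sqrt(2)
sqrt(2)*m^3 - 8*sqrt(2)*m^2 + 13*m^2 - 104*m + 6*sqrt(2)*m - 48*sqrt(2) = (m - 8)*(m + 6*sqrt(2))*(sqrt(2)*m + 1)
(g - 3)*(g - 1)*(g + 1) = g^3 - 3*g^2 - g + 3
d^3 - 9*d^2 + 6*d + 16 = (d - 8)*(d - 2)*(d + 1)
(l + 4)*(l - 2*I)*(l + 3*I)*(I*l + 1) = I*l^4 + 4*I*l^3 + 7*I*l^2 + 6*l + 28*I*l + 24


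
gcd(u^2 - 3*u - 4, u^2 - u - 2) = u + 1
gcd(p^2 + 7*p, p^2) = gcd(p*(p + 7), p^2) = p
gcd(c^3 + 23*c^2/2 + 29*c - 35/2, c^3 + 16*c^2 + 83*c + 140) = c^2 + 12*c + 35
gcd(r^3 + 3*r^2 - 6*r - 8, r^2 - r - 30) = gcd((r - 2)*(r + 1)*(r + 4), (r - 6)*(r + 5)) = 1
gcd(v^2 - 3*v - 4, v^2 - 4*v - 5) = v + 1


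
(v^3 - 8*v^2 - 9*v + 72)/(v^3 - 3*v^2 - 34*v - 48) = (v - 3)/(v + 2)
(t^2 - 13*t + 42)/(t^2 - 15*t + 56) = (t - 6)/(t - 8)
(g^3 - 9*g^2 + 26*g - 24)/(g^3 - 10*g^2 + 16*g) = (g^2 - 7*g + 12)/(g*(g - 8))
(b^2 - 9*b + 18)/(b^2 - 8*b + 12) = (b - 3)/(b - 2)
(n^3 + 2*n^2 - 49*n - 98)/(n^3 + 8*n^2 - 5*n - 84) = (n^2 - 5*n - 14)/(n^2 + n - 12)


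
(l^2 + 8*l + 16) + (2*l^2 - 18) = 3*l^2 + 8*l - 2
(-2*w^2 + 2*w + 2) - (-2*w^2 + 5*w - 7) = 9 - 3*w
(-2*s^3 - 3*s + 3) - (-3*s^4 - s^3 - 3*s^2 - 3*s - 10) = 3*s^4 - s^3 + 3*s^2 + 13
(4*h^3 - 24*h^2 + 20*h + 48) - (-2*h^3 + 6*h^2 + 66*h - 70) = 6*h^3 - 30*h^2 - 46*h + 118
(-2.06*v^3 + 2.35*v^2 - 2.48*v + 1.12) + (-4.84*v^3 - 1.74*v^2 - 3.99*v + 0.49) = -6.9*v^3 + 0.61*v^2 - 6.47*v + 1.61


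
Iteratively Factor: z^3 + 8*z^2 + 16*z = (z + 4)*(z^2 + 4*z) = z*(z + 4)*(z + 4)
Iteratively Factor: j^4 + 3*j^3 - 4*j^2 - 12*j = (j)*(j^3 + 3*j^2 - 4*j - 12) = j*(j + 2)*(j^2 + j - 6) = j*(j - 2)*(j + 2)*(j + 3)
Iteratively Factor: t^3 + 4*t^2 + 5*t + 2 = (t + 1)*(t^2 + 3*t + 2) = (t + 1)^2*(t + 2)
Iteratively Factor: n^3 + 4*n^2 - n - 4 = (n - 1)*(n^2 + 5*n + 4) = (n - 1)*(n + 1)*(n + 4)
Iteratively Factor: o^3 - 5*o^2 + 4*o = (o)*(o^2 - 5*o + 4) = o*(o - 1)*(o - 4)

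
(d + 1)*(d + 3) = d^2 + 4*d + 3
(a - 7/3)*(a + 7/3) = a^2 - 49/9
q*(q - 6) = q^2 - 6*q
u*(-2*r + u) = -2*r*u + u^2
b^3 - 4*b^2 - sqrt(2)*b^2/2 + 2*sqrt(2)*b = b*(b - 4)*(b - sqrt(2)/2)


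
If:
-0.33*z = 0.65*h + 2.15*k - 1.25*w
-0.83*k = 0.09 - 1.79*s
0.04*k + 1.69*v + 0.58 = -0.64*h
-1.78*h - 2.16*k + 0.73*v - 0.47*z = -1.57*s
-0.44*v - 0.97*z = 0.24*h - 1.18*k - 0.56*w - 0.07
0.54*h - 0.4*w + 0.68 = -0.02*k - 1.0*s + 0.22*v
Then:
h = -1.07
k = 0.76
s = 0.40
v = 0.04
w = 1.27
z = 1.98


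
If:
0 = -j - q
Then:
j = -q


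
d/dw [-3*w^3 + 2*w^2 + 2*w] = -9*w^2 + 4*w + 2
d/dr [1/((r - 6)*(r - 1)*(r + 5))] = (-(r - 6)*(r - 1) - (r - 6)*(r + 5) - (r - 1)*(r + 5))/((r - 6)^2*(r - 1)^2*(r + 5)^2)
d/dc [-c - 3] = -1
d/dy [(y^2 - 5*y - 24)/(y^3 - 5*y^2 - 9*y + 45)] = (-y^2 + 16*y - 49)/(y^4 - 16*y^3 + 94*y^2 - 240*y + 225)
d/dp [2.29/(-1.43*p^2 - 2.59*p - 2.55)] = (6.5494*p + 5.9311)/(1.43*p^2 + 2.59*p + 2.55)^2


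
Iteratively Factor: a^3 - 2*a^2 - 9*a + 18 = (a - 2)*(a^2 - 9) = (a - 3)*(a - 2)*(a + 3)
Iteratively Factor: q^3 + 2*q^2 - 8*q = (q - 2)*(q^2 + 4*q) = (q - 2)*(q + 4)*(q)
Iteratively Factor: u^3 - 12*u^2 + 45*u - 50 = (u - 5)*(u^2 - 7*u + 10) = (u - 5)*(u - 2)*(u - 5)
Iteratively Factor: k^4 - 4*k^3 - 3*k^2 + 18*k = (k + 2)*(k^3 - 6*k^2 + 9*k) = (k - 3)*(k + 2)*(k^2 - 3*k) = k*(k - 3)*(k + 2)*(k - 3)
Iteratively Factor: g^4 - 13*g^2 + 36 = (g + 2)*(g^3 - 2*g^2 - 9*g + 18) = (g + 2)*(g + 3)*(g^2 - 5*g + 6) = (g - 3)*(g + 2)*(g + 3)*(g - 2)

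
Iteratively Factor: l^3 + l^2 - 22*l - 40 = (l - 5)*(l^2 + 6*l + 8) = (l - 5)*(l + 4)*(l + 2)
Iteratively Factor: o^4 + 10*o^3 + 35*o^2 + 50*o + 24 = (o + 2)*(o^3 + 8*o^2 + 19*o + 12) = (o + 1)*(o + 2)*(o^2 + 7*o + 12) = (o + 1)*(o + 2)*(o + 3)*(o + 4)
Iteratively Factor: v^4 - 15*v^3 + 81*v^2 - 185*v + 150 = (v - 5)*(v^3 - 10*v^2 + 31*v - 30) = (v - 5)^2*(v^2 - 5*v + 6) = (v - 5)^2*(v - 3)*(v - 2)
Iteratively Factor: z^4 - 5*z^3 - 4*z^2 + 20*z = (z + 2)*(z^3 - 7*z^2 + 10*z) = (z - 5)*(z + 2)*(z^2 - 2*z) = (z - 5)*(z - 2)*(z + 2)*(z)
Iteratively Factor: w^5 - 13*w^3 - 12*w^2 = (w + 1)*(w^4 - w^3 - 12*w^2) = w*(w + 1)*(w^3 - w^2 - 12*w) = w^2*(w + 1)*(w^2 - w - 12) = w^2*(w - 4)*(w + 1)*(w + 3)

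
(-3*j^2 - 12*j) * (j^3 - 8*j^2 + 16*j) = -3*j^5 + 12*j^4 + 48*j^3 - 192*j^2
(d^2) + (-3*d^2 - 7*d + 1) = -2*d^2 - 7*d + 1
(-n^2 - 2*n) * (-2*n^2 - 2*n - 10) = 2*n^4 + 6*n^3 + 14*n^2 + 20*n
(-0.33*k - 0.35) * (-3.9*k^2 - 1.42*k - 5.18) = 1.287*k^3 + 1.8336*k^2 + 2.2064*k + 1.813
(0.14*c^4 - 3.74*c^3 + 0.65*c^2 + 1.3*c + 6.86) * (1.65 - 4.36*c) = -0.6104*c^5 + 16.5374*c^4 - 9.005*c^3 - 4.5955*c^2 - 27.7646*c + 11.319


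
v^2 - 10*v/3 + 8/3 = (v - 2)*(v - 4/3)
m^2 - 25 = (m - 5)*(m + 5)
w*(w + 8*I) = w^2 + 8*I*w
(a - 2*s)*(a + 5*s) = a^2 + 3*a*s - 10*s^2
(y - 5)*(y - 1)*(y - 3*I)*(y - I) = y^4 - 6*y^3 - 4*I*y^3 + 2*y^2 + 24*I*y^2 + 18*y - 20*I*y - 15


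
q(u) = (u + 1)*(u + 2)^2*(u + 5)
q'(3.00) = 620.00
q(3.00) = 800.00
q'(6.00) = 2384.00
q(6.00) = 4928.00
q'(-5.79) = -108.84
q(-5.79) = 54.36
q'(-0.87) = 6.65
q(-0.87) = 0.69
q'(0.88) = 128.04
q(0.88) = 91.69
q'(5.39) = 1897.67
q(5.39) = 3625.81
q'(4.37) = 1239.14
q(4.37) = 2041.70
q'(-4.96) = -33.41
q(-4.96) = -1.39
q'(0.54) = 89.02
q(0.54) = 55.04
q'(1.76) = 274.90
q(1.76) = 263.77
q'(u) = (u + 1)*(u + 2)^2 + (u + 1)*(u + 5)*(2*u + 4) + (u + 2)^2*(u + 5) = 4*u^3 + 30*u^2 + 66*u + 44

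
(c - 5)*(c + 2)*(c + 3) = c^3 - 19*c - 30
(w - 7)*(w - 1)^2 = w^3 - 9*w^2 + 15*w - 7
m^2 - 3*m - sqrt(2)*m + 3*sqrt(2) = (m - 3)*(m - sqrt(2))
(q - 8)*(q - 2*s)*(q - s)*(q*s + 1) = q^4*s - 3*q^3*s^2 - 8*q^3*s + q^3 + 2*q^2*s^3 + 24*q^2*s^2 - 3*q^2*s - 8*q^2 - 16*q*s^3 + 2*q*s^2 + 24*q*s - 16*s^2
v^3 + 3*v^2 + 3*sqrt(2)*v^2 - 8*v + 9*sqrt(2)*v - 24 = (v + 3)*(v - sqrt(2))*(v + 4*sqrt(2))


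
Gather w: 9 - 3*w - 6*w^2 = -6*w^2 - 3*w + 9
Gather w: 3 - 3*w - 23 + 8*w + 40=5*w + 20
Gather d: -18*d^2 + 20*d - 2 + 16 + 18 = -18*d^2 + 20*d + 32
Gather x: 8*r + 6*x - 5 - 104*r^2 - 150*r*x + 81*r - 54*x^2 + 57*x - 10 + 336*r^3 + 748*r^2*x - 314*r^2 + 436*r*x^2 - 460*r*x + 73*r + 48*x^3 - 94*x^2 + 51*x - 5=336*r^3 - 418*r^2 + 162*r + 48*x^3 + x^2*(436*r - 148) + x*(748*r^2 - 610*r + 114) - 20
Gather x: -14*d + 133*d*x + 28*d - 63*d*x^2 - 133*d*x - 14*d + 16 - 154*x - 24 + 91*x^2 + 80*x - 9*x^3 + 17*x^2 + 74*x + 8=-9*x^3 + x^2*(108 - 63*d)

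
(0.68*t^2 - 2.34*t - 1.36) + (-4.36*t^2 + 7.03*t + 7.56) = -3.68*t^2 + 4.69*t + 6.2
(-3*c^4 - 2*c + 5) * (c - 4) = -3*c^5 + 12*c^4 - 2*c^2 + 13*c - 20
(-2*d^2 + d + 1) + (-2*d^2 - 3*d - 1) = -4*d^2 - 2*d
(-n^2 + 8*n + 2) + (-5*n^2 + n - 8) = -6*n^2 + 9*n - 6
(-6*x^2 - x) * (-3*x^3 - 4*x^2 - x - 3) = 18*x^5 + 27*x^4 + 10*x^3 + 19*x^2 + 3*x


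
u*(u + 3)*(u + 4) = u^3 + 7*u^2 + 12*u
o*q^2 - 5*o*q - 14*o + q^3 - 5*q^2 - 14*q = (o + q)*(q - 7)*(q + 2)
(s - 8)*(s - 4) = s^2 - 12*s + 32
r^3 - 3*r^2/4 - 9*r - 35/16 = (r - 7/2)*(r + 1/4)*(r + 5/2)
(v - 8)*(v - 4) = v^2 - 12*v + 32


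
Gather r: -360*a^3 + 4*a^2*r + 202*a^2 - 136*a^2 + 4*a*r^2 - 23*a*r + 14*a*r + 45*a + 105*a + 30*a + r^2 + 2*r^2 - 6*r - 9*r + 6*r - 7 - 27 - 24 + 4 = -360*a^3 + 66*a^2 + 180*a + r^2*(4*a + 3) + r*(4*a^2 - 9*a - 9) - 54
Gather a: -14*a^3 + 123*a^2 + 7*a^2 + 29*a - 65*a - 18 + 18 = -14*a^3 + 130*a^2 - 36*a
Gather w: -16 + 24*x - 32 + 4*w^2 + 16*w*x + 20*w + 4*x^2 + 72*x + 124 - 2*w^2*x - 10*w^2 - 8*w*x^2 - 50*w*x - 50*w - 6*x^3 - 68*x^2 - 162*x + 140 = w^2*(-2*x - 6) + w*(-8*x^2 - 34*x - 30) - 6*x^3 - 64*x^2 - 66*x + 216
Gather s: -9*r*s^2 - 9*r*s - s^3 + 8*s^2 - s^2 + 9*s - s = -s^3 + s^2*(7 - 9*r) + s*(8 - 9*r)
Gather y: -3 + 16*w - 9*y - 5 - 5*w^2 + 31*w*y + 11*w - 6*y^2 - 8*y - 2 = -5*w^2 + 27*w - 6*y^2 + y*(31*w - 17) - 10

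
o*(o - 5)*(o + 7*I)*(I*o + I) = I*o^4 - 7*o^3 - 4*I*o^3 + 28*o^2 - 5*I*o^2 + 35*o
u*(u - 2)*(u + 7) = u^3 + 5*u^2 - 14*u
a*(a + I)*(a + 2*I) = a^3 + 3*I*a^2 - 2*a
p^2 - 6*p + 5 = (p - 5)*(p - 1)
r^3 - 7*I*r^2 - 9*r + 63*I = (r - 3)*(r + 3)*(r - 7*I)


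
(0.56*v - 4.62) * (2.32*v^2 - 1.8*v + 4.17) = 1.2992*v^3 - 11.7264*v^2 + 10.6512*v - 19.2654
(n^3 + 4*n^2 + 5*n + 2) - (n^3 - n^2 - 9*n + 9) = 5*n^2 + 14*n - 7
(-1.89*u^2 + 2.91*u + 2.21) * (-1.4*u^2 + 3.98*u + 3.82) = 2.646*u^4 - 11.5962*u^3 + 1.268*u^2 + 19.912*u + 8.4422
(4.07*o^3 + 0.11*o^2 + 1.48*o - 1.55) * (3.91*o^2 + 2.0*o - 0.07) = 15.9137*o^5 + 8.5701*o^4 + 5.7219*o^3 - 3.1082*o^2 - 3.2036*o + 0.1085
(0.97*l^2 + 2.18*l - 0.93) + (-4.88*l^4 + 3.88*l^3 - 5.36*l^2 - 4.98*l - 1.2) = -4.88*l^4 + 3.88*l^3 - 4.39*l^2 - 2.8*l - 2.13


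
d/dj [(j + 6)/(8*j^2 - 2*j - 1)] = (-8*j^2 - 96*j + 11)/(64*j^4 - 32*j^3 - 12*j^2 + 4*j + 1)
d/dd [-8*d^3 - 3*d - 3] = -24*d^2 - 3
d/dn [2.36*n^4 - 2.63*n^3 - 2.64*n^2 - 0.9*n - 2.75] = 9.44*n^3 - 7.89*n^2 - 5.28*n - 0.9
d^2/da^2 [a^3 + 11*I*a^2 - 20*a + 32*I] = 6*a + 22*I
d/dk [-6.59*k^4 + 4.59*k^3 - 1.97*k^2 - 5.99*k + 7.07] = -26.36*k^3 + 13.77*k^2 - 3.94*k - 5.99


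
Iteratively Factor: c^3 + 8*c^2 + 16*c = (c + 4)*(c^2 + 4*c) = c*(c + 4)*(c + 4)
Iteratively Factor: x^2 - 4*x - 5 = (x - 5)*(x + 1)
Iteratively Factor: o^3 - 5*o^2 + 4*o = (o - 4)*(o^2 - o) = (o - 4)*(o - 1)*(o)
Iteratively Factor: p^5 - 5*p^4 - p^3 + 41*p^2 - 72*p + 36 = (p + 3)*(p^4 - 8*p^3 + 23*p^2 - 28*p + 12) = (p - 3)*(p + 3)*(p^3 - 5*p^2 + 8*p - 4) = (p - 3)*(p - 2)*(p + 3)*(p^2 - 3*p + 2) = (p - 3)*(p - 2)*(p - 1)*(p + 3)*(p - 2)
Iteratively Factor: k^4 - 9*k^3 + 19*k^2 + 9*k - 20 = (k - 1)*(k^3 - 8*k^2 + 11*k + 20) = (k - 5)*(k - 1)*(k^2 - 3*k - 4) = (k - 5)*(k - 1)*(k + 1)*(k - 4)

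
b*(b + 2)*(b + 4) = b^3 + 6*b^2 + 8*b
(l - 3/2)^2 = l^2 - 3*l + 9/4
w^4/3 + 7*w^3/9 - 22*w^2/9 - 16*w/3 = w*(w/3 + 1)*(w - 8/3)*(w + 2)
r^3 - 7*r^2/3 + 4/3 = (r - 2)*(r - 1)*(r + 2/3)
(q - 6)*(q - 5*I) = q^2 - 6*q - 5*I*q + 30*I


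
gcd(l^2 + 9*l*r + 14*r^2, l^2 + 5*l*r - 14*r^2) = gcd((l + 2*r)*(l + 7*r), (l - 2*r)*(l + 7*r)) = l + 7*r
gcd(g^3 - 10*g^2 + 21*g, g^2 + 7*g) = g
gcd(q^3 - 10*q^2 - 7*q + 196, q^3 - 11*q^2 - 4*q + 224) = q^2 - 3*q - 28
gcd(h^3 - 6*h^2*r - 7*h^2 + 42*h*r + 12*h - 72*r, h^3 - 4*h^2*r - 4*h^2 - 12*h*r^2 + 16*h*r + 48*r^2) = -h^2 + 6*h*r + 4*h - 24*r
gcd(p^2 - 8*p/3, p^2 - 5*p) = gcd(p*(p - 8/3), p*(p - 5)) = p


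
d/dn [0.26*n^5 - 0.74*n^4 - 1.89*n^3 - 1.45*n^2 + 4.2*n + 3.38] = 1.3*n^4 - 2.96*n^3 - 5.67*n^2 - 2.9*n + 4.2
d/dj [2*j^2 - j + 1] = 4*j - 1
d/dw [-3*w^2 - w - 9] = -6*w - 1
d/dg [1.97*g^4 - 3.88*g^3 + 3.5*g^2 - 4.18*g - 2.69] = 7.88*g^3 - 11.64*g^2 + 7.0*g - 4.18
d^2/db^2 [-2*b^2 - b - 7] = -4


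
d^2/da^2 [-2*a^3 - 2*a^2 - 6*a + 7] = -12*a - 4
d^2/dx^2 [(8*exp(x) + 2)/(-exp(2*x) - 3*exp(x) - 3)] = (-8*exp(4*x) + 16*exp(3*x) + 126*exp(2*x) + 78*exp(x) - 54)*exp(x)/(exp(6*x) + 9*exp(5*x) + 36*exp(4*x) + 81*exp(3*x) + 108*exp(2*x) + 81*exp(x) + 27)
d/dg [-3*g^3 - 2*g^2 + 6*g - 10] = -9*g^2 - 4*g + 6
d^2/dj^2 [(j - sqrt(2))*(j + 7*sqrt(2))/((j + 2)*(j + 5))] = 2*(-7*j^3 + 6*sqrt(2)*j^3 - 72*j^2 - 294*j - 180*sqrt(2)*j - 420*sqrt(2) - 446)/(j^6 + 21*j^5 + 177*j^4 + 763*j^3 + 1770*j^2 + 2100*j + 1000)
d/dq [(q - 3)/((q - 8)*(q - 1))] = (-q^2 + 6*q - 19)/(q^4 - 18*q^3 + 97*q^2 - 144*q + 64)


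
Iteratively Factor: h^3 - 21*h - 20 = (h + 1)*(h^2 - h - 20) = (h - 5)*(h + 1)*(h + 4)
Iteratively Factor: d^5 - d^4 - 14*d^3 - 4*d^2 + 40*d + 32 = (d + 2)*(d^4 - 3*d^3 - 8*d^2 + 12*d + 16) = (d - 2)*(d + 2)*(d^3 - d^2 - 10*d - 8) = (d - 2)*(d + 2)^2*(d^2 - 3*d - 4) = (d - 2)*(d + 1)*(d + 2)^2*(d - 4)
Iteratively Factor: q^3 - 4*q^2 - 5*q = (q - 5)*(q^2 + q) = (q - 5)*(q + 1)*(q)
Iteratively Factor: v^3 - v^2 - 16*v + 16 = (v + 4)*(v^2 - 5*v + 4) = (v - 4)*(v + 4)*(v - 1)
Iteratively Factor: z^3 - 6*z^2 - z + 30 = (z - 3)*(z^2 - 3*z - 10) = (z - 3)*(z + 2)*(z - 5)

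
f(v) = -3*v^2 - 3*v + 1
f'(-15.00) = 87.00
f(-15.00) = -629.00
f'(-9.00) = 51.00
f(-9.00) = -215.00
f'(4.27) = -28.62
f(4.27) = -66.51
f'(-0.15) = -2.10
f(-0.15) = 1.38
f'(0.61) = -6.66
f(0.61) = -1.95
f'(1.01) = -9.06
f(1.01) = -5.09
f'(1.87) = -14.22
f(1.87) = -15.10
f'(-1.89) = 8.34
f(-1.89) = -4.05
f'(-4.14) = 21.84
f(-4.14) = -38.00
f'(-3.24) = 16.44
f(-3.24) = -20.77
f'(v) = -6*v - 3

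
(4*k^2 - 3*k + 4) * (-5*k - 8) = -20*k^3 - 17*k^2 + 4*k - 32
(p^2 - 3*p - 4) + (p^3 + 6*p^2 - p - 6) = p^3 + 7*p^2 - 4*p - 10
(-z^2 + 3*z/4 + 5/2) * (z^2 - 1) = -z^4 + 3*z^3/4 + 7*z^2/2 - 3*z/4 - 5/2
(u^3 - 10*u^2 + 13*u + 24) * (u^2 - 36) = u^5 - 10*u^4 - 23*u^3 + 384*u^2 - 468*u - 864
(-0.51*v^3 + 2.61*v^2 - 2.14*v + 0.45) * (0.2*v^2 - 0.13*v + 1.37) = -0.102*v^5 + 0.5883*v^4 - 1.466*v^3 + 3.9439*v^2 - 2.9903*v + 0.6165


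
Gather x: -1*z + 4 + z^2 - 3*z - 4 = z^2 - 4*z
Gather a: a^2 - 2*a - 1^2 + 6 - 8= a^2 - 2*a - 3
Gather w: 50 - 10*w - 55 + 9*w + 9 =4 - w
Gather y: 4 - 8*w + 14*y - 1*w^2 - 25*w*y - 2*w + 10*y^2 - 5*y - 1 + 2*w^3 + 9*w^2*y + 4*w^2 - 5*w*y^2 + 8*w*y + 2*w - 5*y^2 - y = 2*w^3 + 3*w^2 - 8*w + y^2*(5 - 5*w) + y*(9*w^2 - 17*w + 8) + 3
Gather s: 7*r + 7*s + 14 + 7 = 7*r + 7*s + 21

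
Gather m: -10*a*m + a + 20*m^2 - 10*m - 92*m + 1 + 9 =a + 20*m^2 + m*(-10*a - 102) + 10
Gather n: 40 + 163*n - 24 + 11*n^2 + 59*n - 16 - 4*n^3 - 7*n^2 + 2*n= -4*n^3 + 4*n^2 + 224*n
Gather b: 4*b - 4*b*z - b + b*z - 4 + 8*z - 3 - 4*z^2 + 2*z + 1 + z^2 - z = b*(3 - 3*z) - 3*z^2 + 9*z - 6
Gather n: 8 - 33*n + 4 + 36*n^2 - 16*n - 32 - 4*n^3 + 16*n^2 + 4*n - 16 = -4*n^3 + 52*n^2 - 45*n - 36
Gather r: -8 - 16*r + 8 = -16*r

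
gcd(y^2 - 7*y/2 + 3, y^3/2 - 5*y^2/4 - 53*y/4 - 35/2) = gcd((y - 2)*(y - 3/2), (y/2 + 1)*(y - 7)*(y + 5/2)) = 1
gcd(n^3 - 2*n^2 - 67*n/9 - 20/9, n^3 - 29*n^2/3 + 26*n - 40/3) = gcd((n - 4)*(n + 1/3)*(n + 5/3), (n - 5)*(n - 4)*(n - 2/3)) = n - 4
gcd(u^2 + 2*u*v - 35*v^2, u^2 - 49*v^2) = u + 7*v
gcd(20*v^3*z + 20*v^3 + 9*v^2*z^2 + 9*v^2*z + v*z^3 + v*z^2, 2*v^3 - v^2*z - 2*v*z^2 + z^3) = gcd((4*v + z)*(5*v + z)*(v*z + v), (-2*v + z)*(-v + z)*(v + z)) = 1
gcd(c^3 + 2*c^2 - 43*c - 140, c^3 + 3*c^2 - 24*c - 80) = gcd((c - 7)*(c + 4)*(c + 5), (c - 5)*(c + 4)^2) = c + 4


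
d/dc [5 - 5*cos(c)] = 5*sin(c)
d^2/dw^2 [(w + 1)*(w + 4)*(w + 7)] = 6*w + 24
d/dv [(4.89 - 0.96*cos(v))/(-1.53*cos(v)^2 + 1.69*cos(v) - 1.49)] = (1.4688*cos(v)^2 - 14.9634*cos(v) + 6.8337)*sin(v)/(2.3409*cos(v)^4 - 5.1714*cos(v)^3 + 7.4155*cos(v)^2 - 5.0362*cos(v) + 2.2201)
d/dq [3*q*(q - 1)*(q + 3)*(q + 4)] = 12*q^3 + 54*q^2 + 30*q - 36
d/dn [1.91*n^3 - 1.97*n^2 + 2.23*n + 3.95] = 5.73*n^2 - 3.94*n + 2.23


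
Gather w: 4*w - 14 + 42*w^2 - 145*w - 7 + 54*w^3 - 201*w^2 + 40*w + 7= 54*w^3 - 159*w^2 - 101*w - 14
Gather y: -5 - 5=-10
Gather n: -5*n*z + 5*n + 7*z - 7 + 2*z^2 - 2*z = n*(5 - 5*z) + 2*z^2 + 5*z - 7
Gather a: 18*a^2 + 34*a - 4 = 18*a^2 + 34*a - 4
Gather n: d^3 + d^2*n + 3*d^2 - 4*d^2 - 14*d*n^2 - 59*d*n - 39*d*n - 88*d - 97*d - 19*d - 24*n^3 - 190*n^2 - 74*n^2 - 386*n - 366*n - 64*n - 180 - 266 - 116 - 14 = d^3 - d^2 - 204*d - 24*n^3 + n^2*(-14*d - 264) + n*(d^2 - 98*d - 816) - 576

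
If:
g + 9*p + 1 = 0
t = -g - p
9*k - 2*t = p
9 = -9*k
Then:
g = 82/17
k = -1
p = -11/17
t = -71/17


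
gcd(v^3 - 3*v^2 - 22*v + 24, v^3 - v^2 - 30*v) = v - 6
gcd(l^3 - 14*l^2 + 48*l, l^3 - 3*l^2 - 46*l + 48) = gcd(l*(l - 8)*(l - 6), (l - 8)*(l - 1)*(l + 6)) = l - 8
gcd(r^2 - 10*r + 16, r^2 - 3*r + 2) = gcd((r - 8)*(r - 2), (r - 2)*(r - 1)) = r - 2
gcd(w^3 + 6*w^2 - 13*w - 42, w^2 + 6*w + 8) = w + 2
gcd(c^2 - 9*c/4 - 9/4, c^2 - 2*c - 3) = c - 3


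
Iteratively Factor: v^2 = (v)*(v)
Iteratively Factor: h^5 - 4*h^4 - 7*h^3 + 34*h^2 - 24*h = (h - 1)*(h^4 - 3*h^3 - 10*h^2 + 24*h) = (h - 2)*(h - 1)*(h^3 - h^2 - 12*h) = h*(h - 2)*(h - 1)*(h^2 - h - 12) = h*(h - 2)*(h - 1)*(h + 3)*(h - 4)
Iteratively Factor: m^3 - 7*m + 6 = (m - 1)*(m^2 + m - 6) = (m - 2)*(m - 1)*(m + 3)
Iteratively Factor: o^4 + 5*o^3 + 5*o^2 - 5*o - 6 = (o + 3)*(o^3 + 2*o^2 - o - 2) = (o + 1)*(o + 3)*(o^2 + o - 2) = (o + 1)*(o + 2)*(o + 3)*(o - 1)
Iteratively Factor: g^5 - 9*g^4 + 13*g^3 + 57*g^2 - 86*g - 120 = (g + 1)*(g^4 - 10*g^3 + 23*g^2 + 34*g - 120) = (g - 3)*(g + 1)*(g^3 - 7*g^2 + 2*g + 40) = (g - 5)*(g - 3)*(g + 1)*(g^2 - 2*g - 8) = (g - 5)*(g - 4)*(g - 3)*(g + 1)*(g + 2)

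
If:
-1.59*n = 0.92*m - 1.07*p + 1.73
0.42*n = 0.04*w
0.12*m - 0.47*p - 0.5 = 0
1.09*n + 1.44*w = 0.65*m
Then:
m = -4.04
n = -0.16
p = -2.09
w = -1.70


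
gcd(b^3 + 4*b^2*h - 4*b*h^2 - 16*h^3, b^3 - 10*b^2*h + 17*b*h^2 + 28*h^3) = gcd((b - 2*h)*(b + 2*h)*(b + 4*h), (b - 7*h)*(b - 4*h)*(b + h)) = 1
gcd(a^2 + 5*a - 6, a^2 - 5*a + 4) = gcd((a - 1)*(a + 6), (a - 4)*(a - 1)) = a - 1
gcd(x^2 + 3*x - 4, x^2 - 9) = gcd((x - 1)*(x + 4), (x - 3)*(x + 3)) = 1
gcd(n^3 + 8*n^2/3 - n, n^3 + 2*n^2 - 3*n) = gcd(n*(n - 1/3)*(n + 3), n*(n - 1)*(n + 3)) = n^2 + 3*n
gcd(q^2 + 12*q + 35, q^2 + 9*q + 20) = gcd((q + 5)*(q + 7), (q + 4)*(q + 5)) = q + 5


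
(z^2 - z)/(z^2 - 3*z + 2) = z/(z - 2)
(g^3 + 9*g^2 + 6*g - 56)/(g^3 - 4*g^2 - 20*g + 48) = (g + 7)/(g - 6)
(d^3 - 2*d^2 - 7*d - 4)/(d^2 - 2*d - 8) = (d^2 + 2*d + 1)/(d + 2)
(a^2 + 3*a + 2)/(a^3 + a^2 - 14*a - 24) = (a + 1)/(a^2 - a - 12)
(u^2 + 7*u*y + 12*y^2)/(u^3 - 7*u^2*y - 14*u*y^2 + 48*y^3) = (u + 4*y)/(u^2 - 10*u*y + 16*y^2)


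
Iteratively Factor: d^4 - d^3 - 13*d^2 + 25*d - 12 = (d - 1)*(d^3 - 13*d + 12) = (d - 1)*(d + 4)*(d^2 - 4*d + 3) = (d - 3)*(d - 1)*(d + 4)*(d - 1)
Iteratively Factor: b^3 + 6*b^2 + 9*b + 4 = (b + 4)*(b^2 + 2*b + 1) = (b + 1)*(b + 4)*(b + 1)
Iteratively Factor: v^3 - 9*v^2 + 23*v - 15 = (v - 3)*(v^2 - 6*v + 5) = (v - 5)*(v - 3)*(v - 1)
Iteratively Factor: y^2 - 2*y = (y)*(y - 2)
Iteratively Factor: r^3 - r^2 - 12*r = (r)*(r^2 - r - 12) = r*(r - 4)*(r + 3)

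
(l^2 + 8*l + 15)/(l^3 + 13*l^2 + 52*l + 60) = (l + 3)/(l^2 + 8*l + 12)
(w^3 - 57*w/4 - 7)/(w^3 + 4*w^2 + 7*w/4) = (w - 4)/w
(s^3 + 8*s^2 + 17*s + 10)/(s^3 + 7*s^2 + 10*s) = (s + 1)/s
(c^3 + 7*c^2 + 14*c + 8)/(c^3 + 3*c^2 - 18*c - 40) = (c^2 + 5*c + 4)/(c^2 + c - 20)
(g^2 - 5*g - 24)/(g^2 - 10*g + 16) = (g + 3)/(g - 2)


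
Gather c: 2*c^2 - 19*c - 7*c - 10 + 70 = 2*c^2 - 26*c + 60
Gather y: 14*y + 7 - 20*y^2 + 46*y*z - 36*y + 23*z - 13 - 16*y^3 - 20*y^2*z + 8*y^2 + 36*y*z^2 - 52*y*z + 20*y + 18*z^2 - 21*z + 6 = -16*y^3 + y^2*(-20*z - 12) + y*(36*z^2 - 6*z - 2) + 18*z^2 + 2*z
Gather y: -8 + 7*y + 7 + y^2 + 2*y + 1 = y^2 + 9*y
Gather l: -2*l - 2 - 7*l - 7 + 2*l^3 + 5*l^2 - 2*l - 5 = 2*l^3 + 5*l^2 - 11*l - 14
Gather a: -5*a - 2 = -5*a - 2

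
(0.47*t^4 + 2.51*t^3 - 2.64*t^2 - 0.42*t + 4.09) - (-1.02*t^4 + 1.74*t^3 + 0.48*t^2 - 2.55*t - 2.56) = 1.49*t^4 + 0.77*t^3 - 3.12*t^2 + 2.13*t + 6.65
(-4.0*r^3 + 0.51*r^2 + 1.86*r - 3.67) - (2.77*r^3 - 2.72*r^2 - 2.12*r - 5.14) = -6.77*r^3 + 3.23*r^2 + 3.98*r + 1.47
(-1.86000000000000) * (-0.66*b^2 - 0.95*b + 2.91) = 1.2276*b^2 + 1.767*b - 5.4126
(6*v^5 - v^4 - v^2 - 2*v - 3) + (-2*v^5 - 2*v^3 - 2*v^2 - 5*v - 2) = 4*v^5 - v^4 - 2*v^3 - 3*v^2 - 7*v - 5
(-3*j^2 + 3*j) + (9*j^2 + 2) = 6*j^2 + 3*j + 2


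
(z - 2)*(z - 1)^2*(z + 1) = z^4 - 3*z^3 + z^2 + 3*z - 2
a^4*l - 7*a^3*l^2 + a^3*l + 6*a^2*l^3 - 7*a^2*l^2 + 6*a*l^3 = a*(a - 6*l)*(a - l)*(a*l + l)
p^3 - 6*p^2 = p^2*(p - 6)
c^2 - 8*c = c*(c - 8)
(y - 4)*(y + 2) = y^2 - 2*y - 8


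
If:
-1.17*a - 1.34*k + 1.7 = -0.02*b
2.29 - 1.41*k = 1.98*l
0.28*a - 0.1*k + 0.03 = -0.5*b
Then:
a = 1.58828742497712*l - 0.398760246221537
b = 0.488128432919522 - 1.17029202181698*l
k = 1.6241134751773 - 1.40425531914894*l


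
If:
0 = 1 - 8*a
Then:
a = 1/8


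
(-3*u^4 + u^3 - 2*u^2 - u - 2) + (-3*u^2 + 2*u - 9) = -3*u^4 + u^3 - 5*u^2 + u - 11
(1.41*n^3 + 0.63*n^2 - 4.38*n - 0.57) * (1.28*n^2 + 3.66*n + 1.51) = 1.8048*n^5 + 5.967*n^4 - 1.1715*n^3 - 15.8091*n^2 - 8.7*n - 0.8607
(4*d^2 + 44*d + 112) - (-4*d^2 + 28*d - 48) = 8*d^2 + 16*d + 160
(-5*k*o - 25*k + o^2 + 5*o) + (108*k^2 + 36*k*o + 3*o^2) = 108*k^2 + 31*k*o - 25*k + 4*o^2 + 5*o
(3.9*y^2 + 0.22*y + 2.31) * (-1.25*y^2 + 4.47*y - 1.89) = -4.875*y^4 + 17.158*y^3 - 9.2751*y^2 + 9.9099*y - 4.3659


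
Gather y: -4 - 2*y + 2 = -2*y - 2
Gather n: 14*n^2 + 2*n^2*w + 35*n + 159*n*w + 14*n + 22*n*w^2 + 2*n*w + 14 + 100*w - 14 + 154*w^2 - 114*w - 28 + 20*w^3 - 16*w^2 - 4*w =n^2*(2*w + 14) + n*(22*w^2 + 161*w + 49) + 20*w^3 + 138*w^2 - 18*w - 28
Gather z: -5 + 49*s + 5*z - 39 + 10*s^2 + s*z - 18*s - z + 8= 10*s^2 + 31*s + z*(s + 4) - 36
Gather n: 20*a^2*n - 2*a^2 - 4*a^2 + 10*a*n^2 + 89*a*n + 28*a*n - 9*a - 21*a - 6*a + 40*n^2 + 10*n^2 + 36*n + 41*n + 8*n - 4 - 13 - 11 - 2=-6*a^2 - 36*a + n^2*(10*a + 50) + n*(20*a^2 + 117*a + 85) - 30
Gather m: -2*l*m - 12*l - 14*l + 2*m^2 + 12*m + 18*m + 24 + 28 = -26*l + 2*m^2 + m*(30 - 2*l) + 52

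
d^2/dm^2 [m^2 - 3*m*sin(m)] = 3*m*sin(m) - 6*cos(m) + 2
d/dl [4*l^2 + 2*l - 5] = 8*l + 2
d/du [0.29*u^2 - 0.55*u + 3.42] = 0.58*u - 0.55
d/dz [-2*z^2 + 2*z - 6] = 2 - 4*z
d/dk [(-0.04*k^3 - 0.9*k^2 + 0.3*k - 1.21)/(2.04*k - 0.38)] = (-0.1632*k^3 - 1.7904*k^2 + 0.684*k + 2.3544)/(4.1616*k^2 - 1.5504*k + 0.1444)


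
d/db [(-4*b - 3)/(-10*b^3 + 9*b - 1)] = (40*b^3 - 36*b - 3*(4*b + 3)*(10*b^2 - 3) + 4)/(10*b^3 - 9*b + 1)^2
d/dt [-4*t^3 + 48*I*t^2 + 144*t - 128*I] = -12*t^2 + 96*I*t + 144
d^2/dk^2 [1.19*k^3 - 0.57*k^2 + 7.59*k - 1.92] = 7.14*k - 1.14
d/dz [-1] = 0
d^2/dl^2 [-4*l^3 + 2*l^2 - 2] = 4 - 24*l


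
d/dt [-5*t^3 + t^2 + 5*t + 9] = -15*t^2 + 2*t + 5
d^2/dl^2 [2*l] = 0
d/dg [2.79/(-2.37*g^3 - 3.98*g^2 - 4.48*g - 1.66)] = (19.8369*g^2 + 22.2084*g + 12.4992)/(2.37*g^3 + 3.98*g^2 + 4.48*g + 1.66)^2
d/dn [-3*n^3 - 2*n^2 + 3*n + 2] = -9*n^2 - 4*n + 3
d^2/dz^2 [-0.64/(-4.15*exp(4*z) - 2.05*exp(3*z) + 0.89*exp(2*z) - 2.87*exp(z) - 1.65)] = ((-42.496*exp(3*z) - 11.808*exp(2*z) + 2.2784*exp(z) - 1.8368)*(4.15*exp(4*z) + 2.05*exp(3*z) - 0.89*exp(2*z) + 2.87*exp(z) + 1.65) + 0.64*(16.6*exp(3*z) + 6.15*exp(2*z) - 1.78*exp(z) + 2.87)*(33.2*exp(3*z) + 12.3*exp(2*z) - 3.56*exp(z) + 5.74)*exp(z))*exp(z)/(4.15*exp(4*z) + 2.05*exp(3*z) - 0.89*exp(2*z) + 2.87*exp(z) + 1.65)^3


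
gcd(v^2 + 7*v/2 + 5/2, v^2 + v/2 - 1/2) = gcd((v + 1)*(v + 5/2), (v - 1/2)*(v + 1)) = v + 1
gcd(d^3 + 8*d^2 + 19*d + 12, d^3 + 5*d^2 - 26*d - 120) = d + 4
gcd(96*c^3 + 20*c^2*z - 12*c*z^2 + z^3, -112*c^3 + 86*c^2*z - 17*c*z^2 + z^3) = -8*c + z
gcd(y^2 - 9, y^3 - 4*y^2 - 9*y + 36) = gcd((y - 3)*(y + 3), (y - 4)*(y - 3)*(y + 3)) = y^2 - 9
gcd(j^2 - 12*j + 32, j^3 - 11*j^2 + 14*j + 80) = j - 8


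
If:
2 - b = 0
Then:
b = 2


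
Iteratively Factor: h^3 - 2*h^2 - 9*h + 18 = (h - 3)*(h^2 + h - 6) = (h - 3)*(h - 2)*(h + 3)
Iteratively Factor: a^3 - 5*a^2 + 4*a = (a - 4)*(a^2 - a) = a*(a - 4)*(a - 1)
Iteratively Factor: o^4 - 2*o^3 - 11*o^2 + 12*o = (o - 4)*(o^3 + 2*o^2 - 3*o) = o*(o - 4)*(o^2 + 2*o - 3) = o*(o - 4)*(o - 1)*(o + 3)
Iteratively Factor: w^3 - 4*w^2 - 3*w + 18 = (w - 3)*(w^2 - w - 6) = (w - 3)*(w + 2)*(w - 3)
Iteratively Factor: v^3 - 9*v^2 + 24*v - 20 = (v - 2)*(v^2 - 7*v + 10) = (v - 2)^2*(v - 5)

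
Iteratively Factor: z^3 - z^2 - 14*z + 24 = (z + 4)*(z^2 - 5*z + 6) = (z - 2)*(z + 4)*(z - 3)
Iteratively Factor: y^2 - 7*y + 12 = (y - 3)*(y - 4)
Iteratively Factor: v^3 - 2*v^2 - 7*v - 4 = (v + 1)*(v^2 - 3*v - 4) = (v - 4)*(v + 1)*(v + 1)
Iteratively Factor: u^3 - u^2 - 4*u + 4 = (u - 1)*(u^2 - 4) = (u - 2)*(u - 1)*(u + 2)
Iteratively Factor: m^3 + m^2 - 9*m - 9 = (m + 1)*(m^2 - 9) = (m - 3)*(m + 1)*(m + 3)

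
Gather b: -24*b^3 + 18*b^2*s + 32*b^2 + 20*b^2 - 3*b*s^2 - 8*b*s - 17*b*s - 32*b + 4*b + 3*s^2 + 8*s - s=-24*b^3 + b^2*(18*s + 52) + b*(-3*s^2 - 25*s - 28) + 3*s^2 + 7*s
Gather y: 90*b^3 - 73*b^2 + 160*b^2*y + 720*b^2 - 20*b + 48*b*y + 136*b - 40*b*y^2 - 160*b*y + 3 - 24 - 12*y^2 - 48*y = 90*b^3 + 647*b^2 + 116*b + y^2*(-40*b - 12) + y*(160*b^2 - 112*b - 48) - 21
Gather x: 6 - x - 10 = -x - 4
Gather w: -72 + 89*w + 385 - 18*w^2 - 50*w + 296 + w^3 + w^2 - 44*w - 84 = w^3 - 17*w^2 - 5*w + 525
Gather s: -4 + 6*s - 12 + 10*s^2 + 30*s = 10*s^2 + 36*s - 16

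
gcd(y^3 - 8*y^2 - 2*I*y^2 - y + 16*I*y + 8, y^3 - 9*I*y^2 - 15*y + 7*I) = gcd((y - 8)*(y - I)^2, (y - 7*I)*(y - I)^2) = y^2 - 2*I*y - 1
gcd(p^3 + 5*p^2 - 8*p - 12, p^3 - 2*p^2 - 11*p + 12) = 1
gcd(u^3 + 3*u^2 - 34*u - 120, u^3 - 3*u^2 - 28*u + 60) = u^2 - u - 30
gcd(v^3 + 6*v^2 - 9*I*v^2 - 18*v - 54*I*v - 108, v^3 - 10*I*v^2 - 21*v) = v - 3*I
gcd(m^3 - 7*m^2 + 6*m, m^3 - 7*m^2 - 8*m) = m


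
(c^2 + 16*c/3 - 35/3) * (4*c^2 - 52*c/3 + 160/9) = 4*c^4 + 4*c^3 - 364*c^2/3 + 8020*c/27 - 5600/27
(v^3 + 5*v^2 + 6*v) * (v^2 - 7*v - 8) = v^5 - 2*v^4 - 37*v^3 - 82*v^2 - 48*v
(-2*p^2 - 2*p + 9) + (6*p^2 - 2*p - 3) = 4*p^2 - 4*p + 6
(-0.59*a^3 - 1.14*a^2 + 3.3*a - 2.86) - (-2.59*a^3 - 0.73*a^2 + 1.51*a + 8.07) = 2.0*a^3 - 0.41*a^2 + 1.79*a - 10.93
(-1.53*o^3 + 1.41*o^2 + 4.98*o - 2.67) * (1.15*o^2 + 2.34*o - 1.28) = -1.7595*o^5 - 1.9587*o^4 + 10.9848*o^3 + 6.7779*o^2 - 12.6222*o + 3.4176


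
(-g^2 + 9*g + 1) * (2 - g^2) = g^4 - 9*g^3 - 3*g^2 + 18*g + 2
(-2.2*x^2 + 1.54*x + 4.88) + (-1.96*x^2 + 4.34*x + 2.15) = -4.16*x^2 + 5.88*x + 7.03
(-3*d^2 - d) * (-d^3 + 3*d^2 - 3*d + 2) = 3*d^5 - 8*d^4 + 6*d^3 - 3*d^2 - 2*d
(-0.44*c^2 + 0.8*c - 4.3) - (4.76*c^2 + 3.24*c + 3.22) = -5.2*c^2 - 2.44*c - 7.52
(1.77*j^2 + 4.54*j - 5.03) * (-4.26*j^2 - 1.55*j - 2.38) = -7.5402*j^4 - 22.0839*j^3 + 10.1782*j^2 - 3.0087*j + 11.9714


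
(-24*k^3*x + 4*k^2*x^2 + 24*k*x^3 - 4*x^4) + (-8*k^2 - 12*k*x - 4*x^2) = -24*k^3*x + 4*k^2*x^2 - 8*k^2 + 24*k*x^3 - 12*k*x - 4*x^4 - 4*x^2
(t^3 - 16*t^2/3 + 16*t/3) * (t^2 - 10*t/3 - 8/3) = t^5 - 26*t^4/3 + 184*t^3/9 - 32*t^2/9 - 128*t/9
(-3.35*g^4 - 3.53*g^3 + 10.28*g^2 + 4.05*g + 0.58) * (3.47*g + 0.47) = -11.6245*g^5 - 13.8236*g^4 + 34.0125*g^3 + 18.8851*g^2 + 3.9161*g + 0.2726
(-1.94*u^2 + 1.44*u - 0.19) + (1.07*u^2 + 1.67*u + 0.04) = -0.87*u^2 + 3.11*u - 0.15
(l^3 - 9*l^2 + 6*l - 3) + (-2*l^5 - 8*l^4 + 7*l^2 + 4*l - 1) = -2*l^5 - 8*l^4 + l^3 - 2*l^2 + 10*l - 4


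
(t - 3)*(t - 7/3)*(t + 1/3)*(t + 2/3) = t^4 - 13*t^3/3 + 17*t^2/9 + 157*t/27 + 14/9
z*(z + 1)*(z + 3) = z^3 + 4*z^2 + 3*z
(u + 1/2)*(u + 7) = u^2 + 15*u/2 + 7/2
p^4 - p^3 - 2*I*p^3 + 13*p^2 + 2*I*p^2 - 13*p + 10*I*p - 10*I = (p - 1)*(p - 5*I)*(p + I)*(p + 2*I)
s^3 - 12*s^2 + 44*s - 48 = (s - 6)*(s - 4)*(s - 2)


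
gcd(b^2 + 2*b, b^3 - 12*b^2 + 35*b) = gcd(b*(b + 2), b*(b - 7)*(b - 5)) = b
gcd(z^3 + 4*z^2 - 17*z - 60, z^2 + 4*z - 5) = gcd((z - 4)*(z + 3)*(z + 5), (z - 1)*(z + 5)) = z + 5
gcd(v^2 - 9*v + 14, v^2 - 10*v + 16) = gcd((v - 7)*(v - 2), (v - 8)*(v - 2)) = v - 2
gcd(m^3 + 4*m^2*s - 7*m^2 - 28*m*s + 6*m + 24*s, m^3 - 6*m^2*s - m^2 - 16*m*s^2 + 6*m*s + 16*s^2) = m - 1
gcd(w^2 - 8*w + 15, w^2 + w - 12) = w - 3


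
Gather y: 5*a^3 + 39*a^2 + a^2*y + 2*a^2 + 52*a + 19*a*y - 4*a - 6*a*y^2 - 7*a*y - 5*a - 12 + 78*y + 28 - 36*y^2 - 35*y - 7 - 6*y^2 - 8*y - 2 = 5*a^3 + 41*a^2 + 43*a + y^2*(-6*a - 42) + y*(a^2 + 12*a + 35) + 7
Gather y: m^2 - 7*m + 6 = m^2 - 7*m + 6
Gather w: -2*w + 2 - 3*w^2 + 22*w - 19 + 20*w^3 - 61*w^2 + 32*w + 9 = 20*w^3 - 64*w^2 + 52*w - 8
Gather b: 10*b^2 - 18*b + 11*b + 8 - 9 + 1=10*b^2 - 7*b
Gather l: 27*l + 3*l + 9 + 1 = 30*l + 10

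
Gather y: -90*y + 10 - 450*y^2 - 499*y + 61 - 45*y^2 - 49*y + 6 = -495*y^2 - 638*y + 77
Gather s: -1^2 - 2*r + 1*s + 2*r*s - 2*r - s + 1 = 2*r*s - 4*r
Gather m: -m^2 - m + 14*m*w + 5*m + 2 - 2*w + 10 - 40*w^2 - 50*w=-m^2 + m*(14*w + 4) - 40*w^2 - 52*w + 12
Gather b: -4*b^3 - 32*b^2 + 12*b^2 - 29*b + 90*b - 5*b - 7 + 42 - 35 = -4*b^3 - 20*b^2 + 56*b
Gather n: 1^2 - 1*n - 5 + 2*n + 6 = n + 2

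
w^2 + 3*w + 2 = (w + 1)*(w + 2)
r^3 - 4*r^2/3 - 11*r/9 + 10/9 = (r - 5/3)*(r - 2/3)*(r + 1)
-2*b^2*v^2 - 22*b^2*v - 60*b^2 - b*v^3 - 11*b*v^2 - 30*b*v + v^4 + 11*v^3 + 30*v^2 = (-2*b + v)*(b + v)*(v + 5)*(v + 6)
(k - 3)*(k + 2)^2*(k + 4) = k^4 + 5*k^3 - 4*k^2 - 44*k - 48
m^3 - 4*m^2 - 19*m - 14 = (m - 7)*(m + 1)*(m + 2)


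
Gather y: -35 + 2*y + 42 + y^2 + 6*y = y^2 + 8*y + 7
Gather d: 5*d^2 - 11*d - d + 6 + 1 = 5*d^2 - 12*d + 7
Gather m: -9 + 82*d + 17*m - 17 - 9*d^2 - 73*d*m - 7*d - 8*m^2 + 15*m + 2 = -9*d^2 + 75*d - 8*m^2 + m*(32 - 73*d) - 24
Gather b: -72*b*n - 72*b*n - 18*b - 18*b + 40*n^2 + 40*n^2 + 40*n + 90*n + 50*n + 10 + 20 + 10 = b*(-144*n - 36) + 80*n^2 + 180*n + 40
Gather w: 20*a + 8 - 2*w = 20*a - 2*w + 8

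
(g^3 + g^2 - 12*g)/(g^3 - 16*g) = (g - 3)/(g - 4)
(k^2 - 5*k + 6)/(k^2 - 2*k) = (k - 3)/k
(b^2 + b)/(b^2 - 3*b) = (b + 1)/(b - 3)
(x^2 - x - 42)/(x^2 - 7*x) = (x + 6)/x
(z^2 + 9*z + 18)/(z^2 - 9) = (z + 6)/(z - 3)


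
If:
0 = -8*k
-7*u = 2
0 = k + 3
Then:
No Solution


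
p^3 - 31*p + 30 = (p - 5)*(p - 1)*(p + 6)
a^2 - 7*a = a*(a - 7)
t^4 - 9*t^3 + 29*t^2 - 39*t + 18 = (t - 3)^2*(t - 2)*(t - 1)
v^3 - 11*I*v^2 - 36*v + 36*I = (v - 6*I)*(v - 3*I)*(v - 2*I)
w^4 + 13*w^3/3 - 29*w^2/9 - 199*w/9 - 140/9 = (w - 7/3)*(w + 1)*(w + 5/3)*(w + 4)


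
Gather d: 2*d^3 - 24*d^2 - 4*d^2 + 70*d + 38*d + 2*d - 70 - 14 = 2*d^3 - 28*d^2 + 110*d - 84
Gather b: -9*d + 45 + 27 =72 - 9*d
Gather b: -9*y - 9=-9*y - 9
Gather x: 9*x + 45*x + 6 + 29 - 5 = 54*x + 30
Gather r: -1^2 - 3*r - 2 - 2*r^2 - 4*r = -2*r^2 - 7*r - 3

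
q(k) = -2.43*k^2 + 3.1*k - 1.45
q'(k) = 3.1 - 4.86*k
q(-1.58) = -12.41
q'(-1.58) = 10.78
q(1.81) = -3.80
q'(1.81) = -5.70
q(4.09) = -29.42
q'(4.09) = -16.78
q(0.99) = -0.76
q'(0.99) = -1.71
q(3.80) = -24.76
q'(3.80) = -15.37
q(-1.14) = -8.14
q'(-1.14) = 8.64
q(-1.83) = -15.26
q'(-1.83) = 11.99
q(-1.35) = -10.06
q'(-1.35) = 9.66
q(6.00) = -70.33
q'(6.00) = -26.06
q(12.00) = -314.17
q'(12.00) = -55.22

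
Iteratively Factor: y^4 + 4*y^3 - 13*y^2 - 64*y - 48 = (y + 4)*(y^3 - 13*y - 12) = (y + 3)*(y + 4)*(y^2 - 3*y - 4) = (y + 1)*(y + 3)*(y + 4)*(y - 4)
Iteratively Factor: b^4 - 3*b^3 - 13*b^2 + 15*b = (b - 1)*(b^3 - 2*b^2 - 15*b) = (b - 1)*(b + 3)*(b^2 - 5*b) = (b - 5)*(b - 1)*(b + 3)*(b)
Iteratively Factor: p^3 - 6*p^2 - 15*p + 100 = (p - 5)*(p^2 - p - 20) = (p - 5)*(p + 4)*(p - 5)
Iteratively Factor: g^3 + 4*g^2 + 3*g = (g)*(g^2 + 4*g + 3) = g*(g + 3)*(g + 1)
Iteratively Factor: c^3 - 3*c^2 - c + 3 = (c - 3)*(c^2 - 1) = (c - 3)*(c + 1)*(c - 1)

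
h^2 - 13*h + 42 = (h - 7)*(h - 6)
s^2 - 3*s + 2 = (s - 2)*(s - 1)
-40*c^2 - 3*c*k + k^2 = (-8*c + k)*(5*c + k)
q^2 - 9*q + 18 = (q - 6)*(q - 3)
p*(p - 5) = p^2 - 5*p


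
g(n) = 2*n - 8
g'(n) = 2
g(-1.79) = -11.58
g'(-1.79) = 2.00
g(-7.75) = -23.50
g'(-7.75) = 2.00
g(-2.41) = -12.82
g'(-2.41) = 2.00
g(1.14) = -5.72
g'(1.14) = 2.00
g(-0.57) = -9.14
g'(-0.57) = 2.00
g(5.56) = 3.12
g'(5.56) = 2.00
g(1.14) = -5.72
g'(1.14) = 2.00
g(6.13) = 4.26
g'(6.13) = 2.00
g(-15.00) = -38.00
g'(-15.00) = 2.00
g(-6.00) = -20.00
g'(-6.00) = 2.00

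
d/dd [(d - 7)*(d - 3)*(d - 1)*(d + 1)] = 4*d^3 - 30*d^2 + 40*d + 10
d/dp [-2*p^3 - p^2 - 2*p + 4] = -6*p^2 - 2*p - 2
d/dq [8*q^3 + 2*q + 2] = 24*q^2 + 2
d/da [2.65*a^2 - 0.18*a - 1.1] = 5.3*a - 0.18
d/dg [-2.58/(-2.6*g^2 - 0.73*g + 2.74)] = (-13.416*g - 1.8834)/(2.6*g^2 + 0.73*g - 2.74)^2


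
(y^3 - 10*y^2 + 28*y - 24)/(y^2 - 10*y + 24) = (y^2 - 4*y + 4)/(y - 4)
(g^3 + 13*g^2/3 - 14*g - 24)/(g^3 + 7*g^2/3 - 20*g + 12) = (3*g + 4)/(3*g - 2)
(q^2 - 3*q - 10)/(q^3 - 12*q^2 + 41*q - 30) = (q + 2)/(q^2 - 7*q + 6)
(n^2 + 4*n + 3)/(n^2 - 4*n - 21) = (n + 1)/(n - 7)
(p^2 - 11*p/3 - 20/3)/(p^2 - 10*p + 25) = (p + 4/3)/(p - 5)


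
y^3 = y^3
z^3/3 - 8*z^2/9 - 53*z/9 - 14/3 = (z/3 + 1/3)*(z - 6)*(z + 7/3)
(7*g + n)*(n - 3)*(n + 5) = 7*g*n^2 + 14*g*n - 105*g + n^3 + 2*n^2 - 15*n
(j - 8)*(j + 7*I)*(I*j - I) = I*j^3 - 7*j^2 - 9*I*j^2 + 63*j + 8*I*j - 56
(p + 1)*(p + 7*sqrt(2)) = p^2 + p + 7*sqrt(2)*p + 7*sqrt(2)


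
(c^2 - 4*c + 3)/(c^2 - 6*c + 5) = (c - 3)/(c - 5)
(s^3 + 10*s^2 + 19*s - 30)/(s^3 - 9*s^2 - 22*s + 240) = (s^2 + 5*s - 6)/(s^2 - 14*s + 48)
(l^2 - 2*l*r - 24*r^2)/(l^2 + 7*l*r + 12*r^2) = (l - 6*r)/(l + 3*r)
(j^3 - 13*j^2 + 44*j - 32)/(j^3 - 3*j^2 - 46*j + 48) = (j - 4)/(j + 6)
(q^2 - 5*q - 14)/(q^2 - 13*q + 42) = (q + 2)/(q - 6)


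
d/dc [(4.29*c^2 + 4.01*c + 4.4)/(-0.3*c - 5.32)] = (-1.287*c^2 - 45.6456*c - 20.0132)/(0.09*c^2 + 3.192*c + 28.3024)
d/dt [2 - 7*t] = -7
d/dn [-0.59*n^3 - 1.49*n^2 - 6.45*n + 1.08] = -1.77*n^2 - 2.98*n - 6.45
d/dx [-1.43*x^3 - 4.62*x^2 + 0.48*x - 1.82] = -4.29*x^2 - 9.24*x + 0.48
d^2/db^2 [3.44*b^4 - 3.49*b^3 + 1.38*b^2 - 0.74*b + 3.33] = 41.28*b^2 - 20.94*b + 2.76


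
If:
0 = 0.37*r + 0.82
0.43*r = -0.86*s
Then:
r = -2.22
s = 1.11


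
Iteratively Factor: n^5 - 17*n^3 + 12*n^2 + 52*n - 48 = (n - 3)*(n^4 + 3*n^3 - 8*n^2 - 12*n + 16) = (n - 3)*(n + 4)*(n^3 - n^2 - 4*n + 4) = (n - 3)*(n + 2)*(n + 4)*(n^2 - 3*n + 2) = (n - 3)*(n - 2)*(n + 2)*(n + 4)*(n - 1)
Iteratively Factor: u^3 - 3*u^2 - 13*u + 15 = (u - 5)*(u^2 + 2*u - 3) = (u - 5)*(u - 1)*(u + 3)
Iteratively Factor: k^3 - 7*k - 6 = (k + 2)*(k^2 - 2*k - 3) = (k - 3)*(k + 2)*(k + 1)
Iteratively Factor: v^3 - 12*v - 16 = (v + 2)*(v^2 - 2*v - 8) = (v + 2)^2*(v - 4)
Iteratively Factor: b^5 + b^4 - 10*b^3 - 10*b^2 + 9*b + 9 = (b + 3)*(b^4 - 2*b^3 - 4*b^2 + 2*b + 3) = (b - 3)*(b + 3)*(b^3 + b^2 - b - 1) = (b - 3)*(b - 1)*(b + 3)*(b^2 + 2*b + 1) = (b - 3)*(b - 1)*(b + 1)*(b + 3)*(b + 1)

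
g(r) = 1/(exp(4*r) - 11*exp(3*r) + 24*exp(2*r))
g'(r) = (-4*exp(4*r) + 33*exp(3*r) - 48*exp(2*r))/(exp(4*r) - 11*exp(3*r) + 24*exp(2*r))^2 = (-4*exp(2*r) + 33*exp(r) - 48)*exp(-2*r)/(exp(2*r) - 11*exp(r) + 24)^2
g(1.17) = -0.09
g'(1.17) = 1.44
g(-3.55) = 51.17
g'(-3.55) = -101.66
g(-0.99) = 0.36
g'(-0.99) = -0.65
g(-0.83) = 0.27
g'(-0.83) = -0.48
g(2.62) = 0.00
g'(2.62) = -0.00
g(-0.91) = 0.31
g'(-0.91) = -0.56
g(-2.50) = 6.42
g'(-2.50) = -12.60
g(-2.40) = 5.28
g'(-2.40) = -10.34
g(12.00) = 0.00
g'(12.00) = 0.00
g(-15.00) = 445269836659.34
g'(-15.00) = -890539610889.52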